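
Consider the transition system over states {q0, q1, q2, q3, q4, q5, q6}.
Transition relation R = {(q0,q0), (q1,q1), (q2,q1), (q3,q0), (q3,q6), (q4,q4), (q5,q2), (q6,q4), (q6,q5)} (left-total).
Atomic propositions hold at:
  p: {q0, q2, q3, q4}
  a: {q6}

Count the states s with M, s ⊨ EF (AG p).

4

AG p: greatest fixpoint, start Z0 = {q0, q2, q3, q4}, keep only states in Sat with every successor in Z. Z1 = {q0, q4}; fixed.
Sat(AG p) = {q0, q4}
EF (AG p): least fixpoint, start Z0 = {q0, q4}, add states with some successor in Z. Z1 = {q0, q3, q4, q6}; fixed.
Sat(EF (AG p)) = {q0, q3, q4, q6}
|Sat(EF (AG p))| = |{q0, q3, q4, q6}| = 4.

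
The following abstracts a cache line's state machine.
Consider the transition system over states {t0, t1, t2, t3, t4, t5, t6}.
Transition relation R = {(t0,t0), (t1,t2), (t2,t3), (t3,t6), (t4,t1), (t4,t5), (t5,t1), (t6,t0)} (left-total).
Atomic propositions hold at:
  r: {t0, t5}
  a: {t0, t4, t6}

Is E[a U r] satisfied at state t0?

E[a U r]: least fixpoint, start Z0 = Sat(r) = {t0, t5}, add states in Sat(a) with some successor in Z. Z1 = {t0, t4, t5, t6}; fixed.
Sat(E[a U r]) = {t0, t4, t5, t6}
t0 ∈ Sat(E[a U r]) = {t0, t4, t5, t6}, so the formula holds at t0.

Yes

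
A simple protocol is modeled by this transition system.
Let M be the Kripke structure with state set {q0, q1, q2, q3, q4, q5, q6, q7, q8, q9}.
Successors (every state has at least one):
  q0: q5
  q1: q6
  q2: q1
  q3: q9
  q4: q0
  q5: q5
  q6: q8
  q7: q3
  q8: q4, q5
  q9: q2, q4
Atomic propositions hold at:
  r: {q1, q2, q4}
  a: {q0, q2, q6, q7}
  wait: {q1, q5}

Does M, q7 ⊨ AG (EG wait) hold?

EG wait: greatest fixpoint, start Z0 = {q1, q5}, keep only states in Sat with some successor in Z. Z1 = {q5}; fixed.
Sat(EG wait) = {q5}
AG (EG wait): greatest fixpoint, start Z0 = {q5}, keep only states in Sat with every successor in Z. Already a fixed point.
Sat(AG (EG wait)) = {q5}
q7 ∉ Sat(AG (EG wait)) = {q5}, so the formula does not hold at q7.

No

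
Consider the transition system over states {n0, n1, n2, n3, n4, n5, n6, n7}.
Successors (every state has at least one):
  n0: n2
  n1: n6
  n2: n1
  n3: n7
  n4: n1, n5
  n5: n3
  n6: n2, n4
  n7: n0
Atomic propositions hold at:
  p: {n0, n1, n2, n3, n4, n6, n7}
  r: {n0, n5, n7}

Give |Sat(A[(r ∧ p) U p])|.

Sat(r ∧ p) = {n0, n7}
A[(r ∧ p) U p]: least fixpoint, start Z0 = Sat(p) = {n0, n1, n2, n3, n4, n6, n7}, add states in Sat(r ∧ p) with every successor in Z. Already a fixed point.
Sat(A[(r ∧ p) U p]) = {n0, n1, n2, n3, n4, n6, n7}
|Sat(A[(r ∧ p) U p])| = |{n0, n1, n2, n3, n4, n6, n7}| = 7.

7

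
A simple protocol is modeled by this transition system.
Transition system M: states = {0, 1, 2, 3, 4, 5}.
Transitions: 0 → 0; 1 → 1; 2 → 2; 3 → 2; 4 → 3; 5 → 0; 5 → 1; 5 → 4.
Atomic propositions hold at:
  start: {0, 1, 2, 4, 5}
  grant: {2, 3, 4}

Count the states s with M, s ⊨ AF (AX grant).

Sat(AX grant) = {s : every successor in {2, 3, 4}} = {2, 3, 4}
AF (AX grant): least fixpoint, start Z0 = {2, 3, 4}, add states with every successor in Z. Already a fixed point.
Sat(AF (AX grant)) = {2, 3, 4}
|Sat(AF (AX grant))| = |{2, 3, 4}| = 3.

3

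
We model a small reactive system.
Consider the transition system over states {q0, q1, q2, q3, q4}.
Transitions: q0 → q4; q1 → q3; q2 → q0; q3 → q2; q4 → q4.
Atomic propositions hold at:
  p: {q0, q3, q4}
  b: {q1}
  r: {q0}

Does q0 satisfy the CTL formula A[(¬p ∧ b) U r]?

Sat(¬p) = {q1, q2}
Sat(¬p ∧ b) = {q1}
A[(¬p ∧ b) U r]: least fixpoint, start Z0 = Sat(r) = {q0}, add states in Sat(¬p ∧ b) with every successor in Z. Already a fixed point.
Sat(A[(¬p ∧ b) U r]) = {q0}
q0 ∈ Sat(A[(¬p ∧ b) U r]) = {q0}, so the formula holds at q0.

Yes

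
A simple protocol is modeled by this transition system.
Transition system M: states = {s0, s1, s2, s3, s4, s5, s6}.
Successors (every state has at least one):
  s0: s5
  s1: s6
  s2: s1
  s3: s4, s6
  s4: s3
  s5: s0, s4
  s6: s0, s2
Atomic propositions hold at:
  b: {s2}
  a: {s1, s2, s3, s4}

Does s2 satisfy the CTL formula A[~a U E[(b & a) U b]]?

Yes

Sat(~a) = {s0, s5, s6}
Sat(b & a) = {s2}
E[(b & a) U b]: least fixpoint, start Z0 = Sat(b) = {s2}, add states in Sat(b & a) with some successor in Z. Already a fixed point.
Sat(E[(b & a) U b]) = {s2}
A[~a U E[(b & a) U b]]: least fixpoint, start Z0 = Sat(E[(b & a) U b]) = {s2}, add states in Sat(~a) with every successor in Z. Already a fixed point.
Sat(A[~a U E[(b & a) U b]]) = {s2}
s2 ∈ Sat(A[~a U E[(b & a) U b]]) = {s2}, so the formula holds at s2.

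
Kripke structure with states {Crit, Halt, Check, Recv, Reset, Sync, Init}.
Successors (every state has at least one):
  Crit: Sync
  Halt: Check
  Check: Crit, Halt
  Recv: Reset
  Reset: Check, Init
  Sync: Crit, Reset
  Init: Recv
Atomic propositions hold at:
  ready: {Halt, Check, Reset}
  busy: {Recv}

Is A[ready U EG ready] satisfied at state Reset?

EG ready: greatest fixpoint, start Z0 = {Halt, Check, Reset}, keep only states in Sat with some successor in Z. Already a fixed point.
Sat(EG ready) = {Halt, Check, Reset}
A[ready U EG ready]: least fixpoint, start Z0 = Sat(EG ready) = {Halt, Check, Reset}, add states in Sat(ready) with every successor in Z. Already a fixed point.
Sat(A[ready U EG ready]) = {Halt, Check, Reset}
Reset ∈ Sat(A[ready U EG ready]) = {Halt, Check, Reset}, so the formula holds at Reset.

Yes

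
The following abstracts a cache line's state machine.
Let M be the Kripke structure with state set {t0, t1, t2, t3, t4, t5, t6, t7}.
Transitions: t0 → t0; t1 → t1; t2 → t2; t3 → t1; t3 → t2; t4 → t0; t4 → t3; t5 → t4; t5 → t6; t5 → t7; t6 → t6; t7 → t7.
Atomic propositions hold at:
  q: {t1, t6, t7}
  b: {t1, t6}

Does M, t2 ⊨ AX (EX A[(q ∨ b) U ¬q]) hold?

Sat(q ∨ b) = {t1, t6, t7}
Sat(¬q) = {t0, t2, t3, t4, t5}
A[(q ∨ b) U ¬q]: least fixpoint, start Z0 = Sat(¬q) = {t0, t2, t3, t4, t5}, add states in Sat(q ∨ b) with every successor in Z. Already a fixed point.
Sat(A[(q ∨ b) U ¬q]) = {t0, t2, t3, t4, t5}
Sat(EX A[(q ∨ b) U ¬q]) = {s : some successor in {t0, t2, t3, t4, t5}} = {t0, t2, t3, t4, t5}
Sat(AX (EX A[(q ∨ b) U ¬q])) = {s : every successor in {t0, t2, t3, t4, t5}} = {t0, t2, t4}
t2 ∈ Sat(AX (EX A[(q ∨ b) U ¬q])) = {t0, t2, t4}, so the formula holds at t2.

Yes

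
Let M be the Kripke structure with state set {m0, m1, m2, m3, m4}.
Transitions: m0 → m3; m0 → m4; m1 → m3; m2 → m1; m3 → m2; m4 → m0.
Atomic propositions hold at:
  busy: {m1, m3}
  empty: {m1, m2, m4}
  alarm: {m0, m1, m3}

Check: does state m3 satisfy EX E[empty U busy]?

Yes

E[empty U busy]: least fixpoint, start Z0 = Sat(busy) = {m1, m3}, add states in Sat(empty) with some successor in Z. Z1 = {m1, m2, m3}; fixed.
Sat(E[empty U busy]) = {m1, m2, m3}
Sat(EX E[empty U busy]) = {s : some successor in {m1, m2, m3}} = {m0, m1, m2, m3}
m3 ∈ Sat(EX E[empty U busy]) = {m0, m1, m2, m3}, so the formula holds at m3.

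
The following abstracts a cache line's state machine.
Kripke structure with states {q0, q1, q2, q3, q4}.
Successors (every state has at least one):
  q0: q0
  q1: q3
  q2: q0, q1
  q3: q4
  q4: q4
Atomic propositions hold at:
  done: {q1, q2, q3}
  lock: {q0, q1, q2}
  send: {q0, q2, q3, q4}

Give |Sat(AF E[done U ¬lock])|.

Sat(¬lock) = {q3, q4}
E[done U ¬lock]: least fixpoint, start Z0 = Sat(¬lock) = {q3, q4}, add states in Sat(done) with some successor in Z. Z1 = {q1, q3, q4}; Z2 = {q1, q2, q3, q4}; fixed.
Sat(E[done U ¬lock]) = {q1, q2, q3, q4}
AF E[done U ¬lock]: least fixpoint, start Z0 = {q1, q2, q3, q4}, add states with every successor in Z. Already a fixed point.
Sat(AF E[done U ¬lock]) = {q1, q2, q3, q4}
|Sat(AF E[done U ¬lock])| = |{q1, q2, q3, q4}| = 4.

4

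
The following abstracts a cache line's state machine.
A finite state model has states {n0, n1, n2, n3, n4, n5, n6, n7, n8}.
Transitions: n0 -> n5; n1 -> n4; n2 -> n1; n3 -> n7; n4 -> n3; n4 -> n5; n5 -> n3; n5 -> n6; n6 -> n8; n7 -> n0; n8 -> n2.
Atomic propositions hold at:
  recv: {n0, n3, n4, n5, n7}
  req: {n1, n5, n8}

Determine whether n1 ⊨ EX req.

Sat(EX req) = {s : some successor in {n1, n5, n8}} = {n0, n2, n4, n6}
n1 ∉ Sat(EX req) = {n0, n2, n4, n6}, so the formula does not hold at n1.

No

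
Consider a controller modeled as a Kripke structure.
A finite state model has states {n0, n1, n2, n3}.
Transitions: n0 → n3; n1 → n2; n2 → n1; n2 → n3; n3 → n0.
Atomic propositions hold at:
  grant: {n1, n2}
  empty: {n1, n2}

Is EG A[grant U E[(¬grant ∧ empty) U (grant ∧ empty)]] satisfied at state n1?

Yes

Sat(¬grant) = {n0, n3}
Sat(¬grant ∧ empty) = ∅
Sat(grant ∧ empty) = {n1, n2}
E[(¬grant ∧ empty) U (grant ∧ empty)]: least fixpoint, start Z0 = Sat((grant ∧ empty)) = {n1, n2}, add states in Sat(¬grant ∧ empty) with some successor in Z. Already a fixed point.
Sat(E[(¬grant ∧ empty) U (grant ∧ empty)]) = {n1, n2}
A[grant U E[(¬grant ∧ empty) U (grant ∧ empty)]]: least fixpoint, start Z0 = Sat(E[(¬grant ∧ empty) U (grant ∧ empty)]) = {n1, n2}, add states in Sat(grant) with every successor in Z. Already a fixed point.
Sat(A[grant U E[(¬grant ∧ empty) U (grant ∧ empty)]]) = {n1, n2}
EG A[grant U E[(¬grant ∧ empty) U (grant ∧ empty)]]: greatest fixpoint, start Z0 = {n1, n2}, keep only states in Sat with some successor in Z. Already a fixed point.
Sat(EG A[grant U E[(¬grant ∧ empty) U (grant ∧ empty)]]) = {n1, n2}
n1 ∈ Sat(EG A[grant U E[(¬grant ∧ empty) U (grant ∧ empty)]]) = {n1, n2}, so the formula holds at n1.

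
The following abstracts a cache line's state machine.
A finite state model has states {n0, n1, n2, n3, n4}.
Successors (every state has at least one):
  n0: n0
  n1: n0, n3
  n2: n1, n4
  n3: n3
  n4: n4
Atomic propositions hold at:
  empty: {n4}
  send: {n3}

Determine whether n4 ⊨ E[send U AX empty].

Sat(AX empty) = {s : every successor in {n4}} = {n4}
E[send U AX empty]: least fixpoint, start Z0 = Sat(AX empty) = {n4}, add states in Sat(send) with some successor in Z. Already a fixed point.
Sat(E[send U AX empty]) = {n4}
n4 ∈ Sat(E[send U AX empty]) = {n4}, so the formula holds at n4.

Yes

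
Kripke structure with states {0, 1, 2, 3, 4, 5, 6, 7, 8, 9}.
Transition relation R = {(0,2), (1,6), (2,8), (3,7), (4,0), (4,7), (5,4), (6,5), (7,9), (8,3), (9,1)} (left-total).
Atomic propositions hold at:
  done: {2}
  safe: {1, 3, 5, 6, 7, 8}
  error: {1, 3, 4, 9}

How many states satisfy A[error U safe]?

7

A[error U safe]: least fixpoint, start Z0 = Sat(safe) = {1, 3, 5, 6, 7, 8}, add states in Sat(error) with every successor in Z. Z1 = {1, 3, 5, 6, 7, 8, 9}; fixed.
Sat(A[error U safe]) = {1, 3, 5, 6, 7, 8, 9}
|Sat(A[error U safe])| = |{1, 3, 5, 6, 7, 8, 9}| = 7.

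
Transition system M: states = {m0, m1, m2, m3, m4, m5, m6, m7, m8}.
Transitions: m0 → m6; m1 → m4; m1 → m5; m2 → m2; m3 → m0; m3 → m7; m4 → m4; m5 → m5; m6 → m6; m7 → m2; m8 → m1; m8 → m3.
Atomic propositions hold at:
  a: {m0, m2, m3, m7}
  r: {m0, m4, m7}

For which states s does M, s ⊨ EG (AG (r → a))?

Sat(r → a) = {m0, m1, m2, m3, m5, m6, m7, m8}
AG (r → a): greatest fixpoint, start Z0 = {m0, m1, m2, m3, m5, m6, m7, m8}, keep only states in Sat with every successor in Z. Z1 = {m0, m2, m3, m5, m6, m7, m8}; Z2 = {m0, m2, m3, m5, m6, m7}; fixed.
Sat(AG (r → a)) = {m0, m2, m3, m5, m6, m7}
EG (AG (r → a)): greatest fixpoint, start Z0 = {m0, m2, m3, m5, m6, m7}, keep only states in Sat with some successor in Z. Already a fixed point.
Sat(EG (AG (r → a))) = {m0, m2, m3, m5, m6, m7}

{m0, m2, m3, m5, m6, m7}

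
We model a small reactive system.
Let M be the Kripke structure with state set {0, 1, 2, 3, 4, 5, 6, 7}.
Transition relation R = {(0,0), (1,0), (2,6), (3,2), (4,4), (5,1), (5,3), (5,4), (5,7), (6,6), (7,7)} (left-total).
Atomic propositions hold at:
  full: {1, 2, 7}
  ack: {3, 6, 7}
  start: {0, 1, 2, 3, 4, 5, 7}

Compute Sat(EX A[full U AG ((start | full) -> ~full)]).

Sat(start | full) = {0, 1, 2, 3, 4, 5, 7}
Sat(~full) = {0, 3, 4, 5, 6}
Sat((start | full) -> ~full) = {0, 3, 4, 5, 6}
AG ((start | full) -> ~full): greatest fixpoint, start Z0 = {0, 3, 4, 5, 6}, keep only states in Sat with every successor in Z. Z1 = {0, 4, 6}; fixed.
Sat(AG ((start | full) -> ~full)) = {0, 4, 6}
A[full U AG ((start | full) -> ~full)]: least fixpoint, start Z0 = Sat(AG ((start | full) -> ~full)) = {0, 4, 6}, add states in Sat(full) with every successor in Z. Z1 = {0, 1, 2, 4, 6}; fixed.
Sat(A[full U AG ((start | full) -> ~full)]) = {0, 1, 2, 4, 6}
Sat(EX A[full U AG ((start | full) -> ~full)]) = {s : some successor in {0, 1, 2, 4, 6}} = {0, 1, 2, 3, 4, 5, 6}

{0, 1, 2, 3, 4, 5, 6}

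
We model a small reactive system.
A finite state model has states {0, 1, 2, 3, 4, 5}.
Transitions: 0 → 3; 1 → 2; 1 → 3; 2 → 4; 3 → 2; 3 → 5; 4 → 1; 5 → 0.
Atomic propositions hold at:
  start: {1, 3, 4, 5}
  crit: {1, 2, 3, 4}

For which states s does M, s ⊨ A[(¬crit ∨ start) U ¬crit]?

{0, 5}

Sat(¬crit) = {0, 5}
Sat(¬crit ∨ start) = {0, 1, 3, 4, 5}
A[(¬crit ∨ start) U ¬crit]: least fixpoint, start Z0 = Sat(¬crit) = {0, 5}, add states in Sat(¬crit ∨ start) with every successor in Z. Already a fixed point.
Sat(A[(¬crit ∨ start) U ¬crit]) = {0, 5}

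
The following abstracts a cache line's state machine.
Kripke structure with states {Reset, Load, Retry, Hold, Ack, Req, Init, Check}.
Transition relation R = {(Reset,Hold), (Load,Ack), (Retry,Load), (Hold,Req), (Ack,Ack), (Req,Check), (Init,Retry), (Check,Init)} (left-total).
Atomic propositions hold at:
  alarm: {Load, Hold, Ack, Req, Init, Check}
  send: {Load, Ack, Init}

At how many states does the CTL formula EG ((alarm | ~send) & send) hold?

Sat(~send) = {Reset, Retry, Hold, Req, Check}
Sat(alarm | ~send) = {Reset, Load, Retry, Hold, Ack, Req, Init, Check}
Sat((alarm | ~send) & send) = {Load, Ack, Init}
EG ((alarm | ~send) & send): greatest fixpoint, start Z0 = {Load, Ack, Init}, keep only states in Sat with some successor in Z. Z1 = {Load, Ack}; fixed.
Sat(EG ((alarm | ~send) & send)) = {Load, Ack}
|Sat(EG ((alarm | ~send) & send))| = |{Load, Ack}| = 2.

2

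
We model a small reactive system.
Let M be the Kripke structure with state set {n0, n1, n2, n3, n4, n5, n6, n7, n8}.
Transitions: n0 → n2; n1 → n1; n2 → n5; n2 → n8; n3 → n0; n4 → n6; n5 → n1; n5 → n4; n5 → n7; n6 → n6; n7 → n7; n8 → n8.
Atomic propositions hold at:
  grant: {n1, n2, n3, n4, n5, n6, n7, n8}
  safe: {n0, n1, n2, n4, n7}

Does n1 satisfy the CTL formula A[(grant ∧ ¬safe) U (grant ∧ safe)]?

Sat(¬safe) = {n3, n5, n6, n8}
Sat(grant ∧ ¬safe) = {n3, n5, n6, n8}
Sat(grant ∧ safe) = {n1, n2, n4, n7}
A[(grant ∧ ¬safe) U (grant ∧ safe)]: least fixpoint, start Z0 = Sat((grant ∧ safe)) = {n1, n2, n4, n7}, add states in Sat(grant ∧ ¬safe) with every successor in Z. Z1 = {n1, n2, n4, n5, n7}; fixed.
Sat(A[(grant ∧ ¬safe) U (grant ∧ safe)]) = {n1, n2, n4, n5, n7}
n1 ∈ Sat(A[(grant ∧ ¬safe) U (grant ∧ safe)]) = {n1, n2, n4, n5, n7}, so the formula holds at n1.

Yes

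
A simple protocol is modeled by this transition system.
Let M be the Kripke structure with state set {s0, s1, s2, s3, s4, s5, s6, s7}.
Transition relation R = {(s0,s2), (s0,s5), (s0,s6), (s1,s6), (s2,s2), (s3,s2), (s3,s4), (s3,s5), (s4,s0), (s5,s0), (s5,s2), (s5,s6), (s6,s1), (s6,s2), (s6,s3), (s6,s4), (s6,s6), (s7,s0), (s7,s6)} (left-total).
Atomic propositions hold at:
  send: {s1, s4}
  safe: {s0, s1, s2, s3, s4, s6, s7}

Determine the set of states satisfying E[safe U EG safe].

EG safe: greatest fixpoint, start Z0 = {s0, s1, s2, s3, s4, s6, s7}, keep only states in Sat with some successor in Z. Already a fixed point.
Sat(EG safe) = {s0, s1, s2, s3, s4, s6, s7}
E[safe U EG safe]: least fixpoint, start Z0 = Sat(EG safe) = {s0, s1, s2, s3, s4, s6, s7}, add states in Sat(safe) with some successor in Z. Already a fixed point.
Sat(E[safe U EG safe]) = {s0, s1, s2, s3, s4, s6, s7}

{s0, s1, s2, s3, s4, s6, s7}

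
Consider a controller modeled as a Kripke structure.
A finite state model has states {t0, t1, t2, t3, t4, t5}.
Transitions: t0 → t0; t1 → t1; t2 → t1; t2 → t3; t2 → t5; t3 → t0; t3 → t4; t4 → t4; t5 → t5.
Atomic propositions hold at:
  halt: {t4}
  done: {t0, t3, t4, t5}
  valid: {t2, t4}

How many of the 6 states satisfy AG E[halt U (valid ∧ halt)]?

Sat(valid ∧ halt) = {t4}
E[halt U (valid ∧ halt)]: least fixpoint, start Z0 = Sat((valid ∧ halt)) = {t4}, add states in Sat(halt) with some successor in Z. Already a fixed point.
Sat(E[halt U (valid ∧ halt)]) = {t4}
AG E[halt U (valid ∧ halt)]: greatest fixpoint, start Z0 = {t4}, keep only states in Sat with every successor in Z. Already a fixed point.
Sat(AG E[halt U (valid ∧ halt)]) = {t4}
|Sat(AG E[halt U (valid ∧ halt)])| = |{t4}| = 1.

1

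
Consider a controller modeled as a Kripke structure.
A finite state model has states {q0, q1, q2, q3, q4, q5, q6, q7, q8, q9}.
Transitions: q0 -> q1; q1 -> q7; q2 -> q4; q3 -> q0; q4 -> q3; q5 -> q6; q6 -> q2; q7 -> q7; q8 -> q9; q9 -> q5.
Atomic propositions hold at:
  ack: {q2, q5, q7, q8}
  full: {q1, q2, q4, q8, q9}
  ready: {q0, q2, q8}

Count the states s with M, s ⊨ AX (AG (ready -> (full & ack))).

3

Sat(full & ack) = {q2, q8}
Sat(ready -> (full & ack)) = {q1, q2, q3, q4, q5, q6, q7, q8, q9}
AG (ready -> (full & ack)): greatest fixpoint, start Z0 = {q1, q2, q3, q4, q5, q6, q7, q8, q9}, keep only states in Sat with every successor in Z. Z1 = {q1, q2, q4, q5, q6, q7, q8, q9}; Z2 = {q1, q2, q5, q6, q7, q8, q9}; Z3 = {q1, q5, q6, q7, q8, q9}; Z4 = {q1, q5, q7, q8, q9}; Z5 = {q1, q7, q8, q9}; Z6 = {q1, q7, q8}; Z7 = {q1, q7}; fixed.
Sat(AG (ready -> (full & ack))) = {q1, q7}
Sat(AX (AG (ready -> (full & ack)))) = {s : every successor in {q1, q7}} = {q0, q1, q7}
|Sat(AX (AG (ready -> (full & ack))))| = |{q0, q1, q7}| = 3.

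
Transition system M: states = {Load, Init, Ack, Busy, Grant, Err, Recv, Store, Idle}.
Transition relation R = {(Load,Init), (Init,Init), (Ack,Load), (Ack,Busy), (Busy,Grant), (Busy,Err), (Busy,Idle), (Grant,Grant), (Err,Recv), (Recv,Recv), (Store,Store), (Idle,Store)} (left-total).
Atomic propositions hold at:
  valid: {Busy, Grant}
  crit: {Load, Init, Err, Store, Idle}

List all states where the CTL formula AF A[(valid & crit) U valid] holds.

Sat(valid & crit) = ∅
A[(valid & crit) U valid]: least fixpoint, start Z0 = Sat(valid) = {Busy, Grant}, add states in Sat(valid & crit) with every successor in Z. Already a fixed point.
Sat(A[(valid & crit) U valid]) = {Busy, Grant}
AF A[(valid & crit) U valid]: least fixpoint, start Z0 = {Busy, Grant}, add states with every successor in Z. Already a fixed point.
Sat(AF A[(valid & crit) U valid]) = {Busy, Grant}

{Busy, Grant}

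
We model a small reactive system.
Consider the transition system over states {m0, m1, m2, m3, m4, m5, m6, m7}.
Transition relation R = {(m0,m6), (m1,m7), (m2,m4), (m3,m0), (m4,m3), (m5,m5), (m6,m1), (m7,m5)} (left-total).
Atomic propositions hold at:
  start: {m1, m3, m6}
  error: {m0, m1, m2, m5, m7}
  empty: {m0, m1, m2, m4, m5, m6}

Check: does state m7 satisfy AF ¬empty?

Sat(¬empty) = {m3, m7}
AF ¬empty: least fixpoint, start Z0 = {m3, m7}, add states with every successor in Z. Z1 = {m1, m3, m4, m7}; Z2 = {m1, m2, m3, m4, m6, m7}; Z3 = {m0, m1, m2, m3, m4, m6, m7}; fixed.
Sat(AF ¬empty) = {m0, m1, m2, m3, m4, m6, m7}
m7 ∈ Sat(AF ¬empty) = {m0, m1, m2, m3, m4, m6, m7}, so the formula holds at m7.

Yes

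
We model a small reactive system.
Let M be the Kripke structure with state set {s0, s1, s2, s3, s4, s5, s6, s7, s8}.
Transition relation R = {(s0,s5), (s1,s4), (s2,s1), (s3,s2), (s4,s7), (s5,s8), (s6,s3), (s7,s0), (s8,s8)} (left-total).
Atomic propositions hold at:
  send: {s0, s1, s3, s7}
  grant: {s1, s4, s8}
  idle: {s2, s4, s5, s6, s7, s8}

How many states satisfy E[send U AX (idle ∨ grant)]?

Sat(idle ∨ grant) = {s1, s2, s4, s5, s6, s7, s8}
Sat(AX (idle ∨ grant)) = {s : every successor in {s1, s2, s4, s5, s6, s7, s8}} = {s0, s1, s2, s3, s4, s5, s8}
E[send U AX (idle ∨ grant)]: least fixpoint, start Z0 = Sat(AX (idle ∨ grant)) = {s0, s1, s2, s3, s4, s5, s8}, add states in Sat(send) with some successor in Z. Z1 = {s0, s1, s2, s3, s4, s5, s7, s8}; fixed.
Sat(E[send U AX (idle ∨ grant)]) = {s0, s1, s2, s3, s4, s5, s7, s8}
|Sat(E[send U AX (idle ∨ grant)])| = |{s0, s1, s2, s3, s4, s5, s7, s8}| = 8.

8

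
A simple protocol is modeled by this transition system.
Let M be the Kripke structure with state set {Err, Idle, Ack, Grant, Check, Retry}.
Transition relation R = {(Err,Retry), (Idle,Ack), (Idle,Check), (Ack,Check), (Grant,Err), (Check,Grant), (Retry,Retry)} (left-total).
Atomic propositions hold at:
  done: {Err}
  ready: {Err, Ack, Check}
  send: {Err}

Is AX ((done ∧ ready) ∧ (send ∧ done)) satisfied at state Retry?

Sat(done ∧ ready) = {Err}
Sat(send ∧ done) = {Err}
Sat((done ∧ ready) ∧ (send ∧ done)) = {Err}
Sat(AX ((done ∧ ready) ∧ (send ∧ done))) = {s : every successor in {Err}} = {Grant}
Retry ∉ Sat(AX ((done ∧ ready) ∧ (send ∧ done))) = {Grant}, so the formula does not hold at Retry.

No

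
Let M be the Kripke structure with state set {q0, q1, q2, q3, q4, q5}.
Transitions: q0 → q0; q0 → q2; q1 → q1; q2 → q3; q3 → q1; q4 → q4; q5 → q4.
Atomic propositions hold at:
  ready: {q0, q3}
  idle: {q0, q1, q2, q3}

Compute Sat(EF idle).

EF idle: least fixpoint, start Z0 = {q0, q1, q2, q3}, add states with some successor in Z. Already a fixed point.
Sat(EF idle) = {q0, q1, q2, q3}

{q0, q1, q2, q3}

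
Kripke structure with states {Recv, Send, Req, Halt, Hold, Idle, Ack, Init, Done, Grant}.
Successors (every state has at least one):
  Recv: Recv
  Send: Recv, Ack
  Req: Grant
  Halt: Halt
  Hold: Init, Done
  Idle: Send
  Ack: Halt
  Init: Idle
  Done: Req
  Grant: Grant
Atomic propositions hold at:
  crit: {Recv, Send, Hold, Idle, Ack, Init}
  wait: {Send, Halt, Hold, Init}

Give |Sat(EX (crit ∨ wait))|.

7

Sat(crit ∨ wait) = {Recv, Send, Halt, Hold, Idle, Ack, Init}
Sat(EX (crit ∨ wait)) = {s : some successor in {Recv, Send, Halt, Hold, Idle, Ack, Init}} = {Recv, Send, Halt, Hold, Idle, Ack, Init}
|Sat(EX (crit ∨ wait))| = |{Recv, Send, Halt, Hold, Idle, Ack, Init}| = 7.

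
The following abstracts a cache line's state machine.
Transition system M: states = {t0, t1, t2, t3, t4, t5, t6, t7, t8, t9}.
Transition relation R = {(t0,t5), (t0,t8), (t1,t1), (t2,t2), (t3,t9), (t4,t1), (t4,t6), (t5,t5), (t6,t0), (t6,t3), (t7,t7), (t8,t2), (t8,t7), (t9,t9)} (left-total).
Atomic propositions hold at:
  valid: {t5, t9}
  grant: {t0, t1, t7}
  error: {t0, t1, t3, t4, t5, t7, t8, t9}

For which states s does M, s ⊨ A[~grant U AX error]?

Sat(~grant) = {t2, t3, t4, t5, t6, t8, t9}
Sat(AX error) = {s : every successor in {t0, t1, t3, t4, t5, t7, t8, t9}} = {t0, t1, t3, t5, t6, t7, t9}
A[~grant U AX error]: least fixpoint, start Z0 = Sat(AX error) = {t0, t1, t3, t5, t6, t7, t9}, add states in Sat(~grant) with every successor in Z. Z1 = {t0, t1, t3, t4, t5, t6, t7, t9}; fixed.
Sat(A[~grant U AX error]) = {t0, t1, t3, t4, t5, t6, t7, t9}

{t0, t1, t3, t4, t5, t6, t7, t9}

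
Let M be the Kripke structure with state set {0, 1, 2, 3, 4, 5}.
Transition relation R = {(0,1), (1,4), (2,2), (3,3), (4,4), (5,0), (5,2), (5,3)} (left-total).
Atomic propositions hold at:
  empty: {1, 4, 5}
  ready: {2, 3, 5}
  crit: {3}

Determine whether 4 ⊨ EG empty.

EG empty: greatest fixpoint, start Z0 = {1, 4, 5}, keep only states in Sat with some successor in Z. Z1 = {1, 4}; fixed.
Sat(EG empty) = {1, 4}
4 ∈ Sat(EG empty) = {1, 4}, so the formula holds at 4.

Yes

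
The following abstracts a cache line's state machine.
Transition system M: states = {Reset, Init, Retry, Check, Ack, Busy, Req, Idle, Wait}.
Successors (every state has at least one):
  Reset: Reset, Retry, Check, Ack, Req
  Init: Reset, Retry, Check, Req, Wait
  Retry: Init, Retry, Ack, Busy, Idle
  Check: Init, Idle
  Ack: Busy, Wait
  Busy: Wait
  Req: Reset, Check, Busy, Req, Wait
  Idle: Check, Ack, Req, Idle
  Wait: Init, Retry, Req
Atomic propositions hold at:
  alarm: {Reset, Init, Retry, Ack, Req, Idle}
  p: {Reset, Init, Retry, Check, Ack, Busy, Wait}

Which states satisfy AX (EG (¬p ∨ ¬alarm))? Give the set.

Sat(¬p) = {Req, Idle}
Sat(¬alarm) = {Check, Busy, Wait}
Sat(¬p ∨ ¬alarm) = {Check, Busy, Req, Idle, Wait}
EG (¬p ∨ ¬alarm): greatest fixpoint, start Z0 = {Check, Busy, Req, Idle, Wait}, keep only states in Sat with some successor in Z. Already a fixed point.
Sat(EG (¬p ∨ ¬alarm)) = {Check, Busy, Req, Idle, Wait}
Sat(AX (EG (¬p ∨ ¬alarm))) = {s : every successor in {Check, Busy, Req, Idle, Wait}} = {Ack, Busy}

{Ack, Busy}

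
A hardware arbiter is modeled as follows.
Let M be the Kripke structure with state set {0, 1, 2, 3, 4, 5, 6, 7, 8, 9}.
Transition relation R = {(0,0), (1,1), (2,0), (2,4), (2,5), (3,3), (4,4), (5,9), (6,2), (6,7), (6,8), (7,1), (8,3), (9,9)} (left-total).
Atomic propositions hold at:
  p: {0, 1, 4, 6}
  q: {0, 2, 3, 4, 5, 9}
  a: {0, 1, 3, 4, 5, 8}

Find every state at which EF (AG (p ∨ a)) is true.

{0, 1, 2, 3, 4, 6, 7, 8}

Sat(p ∨ a) = {0, 1, 3, 4, 5, 6, 8}
AG (p ∨ a): greatest fixpoint, start Z0 = {0, 1, 3, 4, 5, 6, 8}, keep only states in Sat with every successor in Z. Z1 = {0, 1, 3, 4, 8}; fixed.
Sat(AG (p ∨ a)) = {0, 1, 3, 4, 8}
EF (AG (p ∨ a)): least fixpoint, start Z0 = {0, 1, 3, 4, 8}, add states with some successor in Z. Z1 = {0, 1, 2, 3, 4, 6, 7, 8}; fixed.
Sat(EF (AG (p ∨ a))) = {0, 1, 2, 3, 4, 6, 7, 8}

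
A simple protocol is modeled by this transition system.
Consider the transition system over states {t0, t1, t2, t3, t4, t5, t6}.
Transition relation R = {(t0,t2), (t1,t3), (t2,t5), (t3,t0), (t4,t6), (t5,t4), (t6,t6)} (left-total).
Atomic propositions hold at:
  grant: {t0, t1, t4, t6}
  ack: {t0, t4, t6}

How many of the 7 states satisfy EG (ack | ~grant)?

6

Sat(~grant) = {t2, t3, t5}
Sat(ack | ~grant) = {t0, t2, t3, t4, t5, t6}
EG (ack | ~grant): greatest fixpoint, start Z0 = {t0, t2, t3, t4, t5, t6}, keep only states in Sat with some successor in Z. Already a fixed point.
Sat(EG (ack | ~grant)) = {t0, t2, t3, t4, t5, t6}
|Sat(EG (ack | ~grant))| = |{t0, t2, t3, t4, t5, t6}| = 6.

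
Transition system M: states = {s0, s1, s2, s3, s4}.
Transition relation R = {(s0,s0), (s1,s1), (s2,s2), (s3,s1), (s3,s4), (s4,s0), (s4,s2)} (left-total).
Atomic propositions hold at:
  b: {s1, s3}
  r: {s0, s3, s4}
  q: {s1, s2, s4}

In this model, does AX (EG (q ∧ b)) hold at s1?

Yes

Sat(q ∧ b) = {s1}
EG (q ∧ b): greatest fixpoint, start Z0 = {s1}, keep only states in Sat with some successor in Z. Already a fixed point.
Sat(EG (q ∧ b)) = {s1}
Sat(AX (EG (q ∧ b))) = {s : every successor in {s1}} = {s1}
s1 ∈ Sat(AX (EG (q ∧ b))) = {s1}, so the formula holds at s1.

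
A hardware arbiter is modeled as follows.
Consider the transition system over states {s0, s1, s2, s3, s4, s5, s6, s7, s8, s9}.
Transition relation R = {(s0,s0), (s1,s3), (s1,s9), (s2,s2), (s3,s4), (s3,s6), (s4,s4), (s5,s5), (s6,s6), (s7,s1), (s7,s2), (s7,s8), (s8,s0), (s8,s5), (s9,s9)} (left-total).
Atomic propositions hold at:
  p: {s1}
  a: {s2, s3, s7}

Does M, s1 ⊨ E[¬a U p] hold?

Yes

Sat(¬a) = {s0, s1, s4, s5, s6, s8, s9}
E[¬a U p]: least fixpoint, start Z0 = Sat(p) = {s1}, add states in Sat(¬a) with some successor in Z. Already a fixed point.
Sat(E[¬a U p]) = {s1}
s1 ∈ Sat(E[¬a U p]) = {s1}, so the formula holds at s1.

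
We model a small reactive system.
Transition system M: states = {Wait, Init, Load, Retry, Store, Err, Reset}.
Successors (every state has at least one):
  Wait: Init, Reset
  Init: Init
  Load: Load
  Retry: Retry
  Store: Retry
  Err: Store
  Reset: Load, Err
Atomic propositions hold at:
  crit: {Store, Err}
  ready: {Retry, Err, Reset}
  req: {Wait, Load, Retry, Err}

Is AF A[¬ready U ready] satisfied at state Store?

Sat(¬ready) = {Wait, Init, Load, Store}
A[¬ready U ready]: least fixpoint, start Z0 = Sat(ready) = {Retry, Err, Reset}, add states in Sat(¬ready) with every successor in Z. Z1 = {Retry, Store, Err, Reset}; fixed.
Sat(A[¬ready U ready]) = {Retry, Store, Err, Reset}
AF A[¬ready U ready]: least fixpoint, start Z0 = {Retry, Store, Err, Reset}, add states with every successor in Z. Already a fixed point.
Sat(AF A[¬ready U ready]) = {Retry, Store, Err, Reset}
Store ∈ Sat(AF A[¬ready U ready]) = {Retry, Store, Err, Reset}, so the formula holds at Store.

Yes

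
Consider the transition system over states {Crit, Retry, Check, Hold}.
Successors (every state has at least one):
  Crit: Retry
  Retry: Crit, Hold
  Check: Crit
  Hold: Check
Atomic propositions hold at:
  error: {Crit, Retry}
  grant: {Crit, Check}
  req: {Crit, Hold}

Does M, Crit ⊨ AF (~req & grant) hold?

Sat(~req) = {Retry, Check}
Sat(~req & grant) = {Check}
AF (~req & grant): least fixpoint, start Z0 = {Check}, add states with every successor in Z. Z1 = {Check, Hold}; fixed.
Sat(AF (~req & grant)) = {Check, Hold}
Crit ∉ Sat(AF (~req & grant)) = {Check, Hold}, so the formula does not hold at Crit.

No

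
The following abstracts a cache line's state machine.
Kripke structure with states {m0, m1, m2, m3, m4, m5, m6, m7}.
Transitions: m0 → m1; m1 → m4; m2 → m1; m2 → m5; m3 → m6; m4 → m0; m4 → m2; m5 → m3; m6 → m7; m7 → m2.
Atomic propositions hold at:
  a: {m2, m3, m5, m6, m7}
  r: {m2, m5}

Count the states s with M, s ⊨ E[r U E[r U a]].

5

E[r U a]: least fixpoint, start Z0 = Sat(a) = {m2, m3, m5, m6, m7}, add states in Sat(r) with some successor in Z. Already a fixed point.
Sat(E[r U a]) = {m2, m3, m5, m6, m7}
E[r U E[r U a]]: least fixpoint, start Z0 = Sat(E[r U a]) = {m2, m3, m5, m6, m7}, add states in Sat(r) with some successor in Z. Already a fixed point.
Sat(E[r U E[r U a]]) = {m2, m3, m5, m6, m7}
|Sat(E[r U E[r U a]])| = |{m2, m3, m5, m6, m7}| = 5.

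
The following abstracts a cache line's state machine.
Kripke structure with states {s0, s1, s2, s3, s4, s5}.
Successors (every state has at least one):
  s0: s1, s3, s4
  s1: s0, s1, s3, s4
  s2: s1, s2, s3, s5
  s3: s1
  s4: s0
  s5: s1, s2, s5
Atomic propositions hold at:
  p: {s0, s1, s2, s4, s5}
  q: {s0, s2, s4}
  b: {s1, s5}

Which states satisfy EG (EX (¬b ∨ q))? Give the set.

Sat(¬b) = {s0, s2, s3, s4}
Sat(¬b ∨ q) = {s0, s2, s3, s4}
Sat(EX (¬b ∨ q)) = {s : some successor in {s0, s2, s3, s4}} = {s0, s1, s2, s4, s5}
EG (EX (¬b ∨ q)): greatest fixpoint, start Z0 = {s0, s1, s2, s4, s5}, keep only states in Sat with some successor in Z. Already a fixed point.
Sat(EG (EX (¬b ∨ q))) = {s0, s1, s2, s4, s5}

{s0, s1, s2, s4, s5}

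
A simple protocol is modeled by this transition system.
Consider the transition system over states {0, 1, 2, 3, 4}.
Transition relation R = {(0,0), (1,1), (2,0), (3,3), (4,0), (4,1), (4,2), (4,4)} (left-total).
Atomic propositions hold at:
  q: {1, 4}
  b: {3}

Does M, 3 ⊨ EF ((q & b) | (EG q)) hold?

Sat(q & b) = ∅
EG q: greatest fixpoint, start Z0 = {1, 4}, keep only states in Sat with some successor in Z. Already a fixed point.
Sat(EG q) = {1, 4}
Sat((q & b) | (EG q)) = {1, 4}
EF ((q & b) | (EG q)): least fixpoint, start Z0 = {1, 4}, add states with some successor in Z. Already a fixed point.
Sat(EF ((q & b) | (EG q))) = {1, 4}
3 ∉ Sat(EF ((q & b) | (EG q))) = {1, 4}, so the formula does not hold at 3.

No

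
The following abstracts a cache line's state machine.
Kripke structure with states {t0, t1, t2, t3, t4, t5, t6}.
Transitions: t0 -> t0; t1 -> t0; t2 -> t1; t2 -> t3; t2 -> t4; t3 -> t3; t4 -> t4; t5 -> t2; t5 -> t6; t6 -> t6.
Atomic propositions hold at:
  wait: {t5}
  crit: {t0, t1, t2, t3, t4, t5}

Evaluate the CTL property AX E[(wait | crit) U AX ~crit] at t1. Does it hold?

No

Sat(wait | crit) = {t0, t1, t2, t3, t4, t5}
Sat(~crit) = {t6}
Sat(AX ~crit) = {s : every successor in {t6}} = {t6}
E[(wait | crit) U AX ~crit]: least fixpoint, start Z0 = Sat(AX ~crit) = {t6}, add states in Sat(wait | crit) with some successor in Z. Z1 = {t5, t6}; fixed.
Sat(E[(wait | crit) U AX ~crit]) = {t5, t6}
Sat(AX E[(wait | crit) U AX ~crit]) = {s : every successor in {t5, t6}} = {t6}
t1 ∉ Sat(AX E[(wait | crit) U AX ~crit]) = {t6}, so the formula does not hold at t1.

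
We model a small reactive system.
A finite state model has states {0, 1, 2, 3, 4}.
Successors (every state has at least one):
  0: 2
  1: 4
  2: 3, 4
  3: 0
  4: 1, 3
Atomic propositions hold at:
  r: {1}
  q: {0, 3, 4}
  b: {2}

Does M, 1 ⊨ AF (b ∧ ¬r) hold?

No

Sat(¬r) = {0, 2, 3, 4}
Sat(b ∧ ¬r) = {2}
AF (b ∧ ¬r): least fixpoint, start Z0 = {2}, add states with every successor in Z. Z1 = {0, 2}; Z2 = {0, 2, 3}; fixed.
Sat(AF (b ∧ ¬r)) = {0, 2, 3}
1 ∉ Sat(AF (b ∧ ¬r)) = {0, 2, 3}, so the formula does not hold at 1.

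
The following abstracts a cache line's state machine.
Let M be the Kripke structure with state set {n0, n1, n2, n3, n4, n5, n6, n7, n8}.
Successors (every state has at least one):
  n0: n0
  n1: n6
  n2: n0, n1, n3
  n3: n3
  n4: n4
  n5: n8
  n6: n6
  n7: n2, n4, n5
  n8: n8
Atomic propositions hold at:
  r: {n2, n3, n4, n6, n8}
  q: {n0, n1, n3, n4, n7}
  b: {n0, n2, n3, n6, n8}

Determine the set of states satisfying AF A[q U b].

A[q U b]: least fixpoint, start Z0 = Sat(b) = {n0, n2, n3, n6, n8}, add states in Sat(q) with every successor in Z. Z1 = {n0, n1, n2, n3, n6, n8}; fixed.
Sat(A[q U b]) = {n0, n1, n2, n3, n6, n8}
AF A[q U b]: least fixpoint, start Z0 = {n0, n1, n2, n3, n6, n8}, add states with every successor in Z. Z1 = {n0, n1, n2, n3, n5, n6, n8}; fixed.
Sat(AF A[q U b]) = {n0, n1, n2, n3, n5, n6, n8}

{n0, n1, n2, n3, n5, n6, n8}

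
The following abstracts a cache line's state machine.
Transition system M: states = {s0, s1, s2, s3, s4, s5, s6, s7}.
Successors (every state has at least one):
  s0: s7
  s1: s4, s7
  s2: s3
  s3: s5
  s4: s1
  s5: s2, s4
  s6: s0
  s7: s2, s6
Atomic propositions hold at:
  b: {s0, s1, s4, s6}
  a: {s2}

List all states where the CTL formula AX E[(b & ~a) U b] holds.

Sat(~a) = {s0, s1, s3, s4, s5, s6, s7}
Sat(b & ~a) = {s0, s1, s4, s6}
E[(b & ~a) U b]: least fixpoint, start Z0 = Sat(b) = {s0, s1, s4, s6}, add states in Sat(b & ~a) with some successor in Z. Already a fixed point.
Sat(E[(b & ~a) U b]) = {s0, s1, s4, s6}
Sat(AX E[(b & ~a) U b]) = {s : every successor in {s0, s1, s4, s6}} = {s4, s6}

{s4, s6}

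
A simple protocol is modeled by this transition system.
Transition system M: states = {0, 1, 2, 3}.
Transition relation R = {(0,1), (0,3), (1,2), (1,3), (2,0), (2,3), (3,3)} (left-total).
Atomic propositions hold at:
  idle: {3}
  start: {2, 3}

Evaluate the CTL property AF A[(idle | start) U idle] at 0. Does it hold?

Sat(idle | start) = {2, 3}
A[(idle | start) U idle]: least fixpoint, start Z0 = Sat(idle) = {3}, add states in Sat(idle | start) with every successor in Z. Already a fixed point.
Sat(A[(idle | start) U idle]) = {3}
AF A[(idle | start) U idle]: least fixpoint, start Z0 = {3}, add states with every successor in Z. Already a fixed point.
Sat(AF A[(idle | start) U idle]) = {3}
0 ∉ Sat(AF A[(idle | start) U idle]) = {3}, so the formula does not hold at 0.

No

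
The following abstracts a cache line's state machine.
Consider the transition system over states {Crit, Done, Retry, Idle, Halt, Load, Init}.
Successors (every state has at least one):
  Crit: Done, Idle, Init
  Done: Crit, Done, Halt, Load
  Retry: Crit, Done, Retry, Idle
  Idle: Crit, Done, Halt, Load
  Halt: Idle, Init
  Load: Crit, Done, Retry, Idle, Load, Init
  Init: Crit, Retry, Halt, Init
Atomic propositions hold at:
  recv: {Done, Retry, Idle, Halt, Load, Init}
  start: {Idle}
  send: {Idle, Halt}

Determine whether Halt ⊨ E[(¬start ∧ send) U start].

Yes

Sat(¬start) = {Crit, Done, Retry, Halt, Load, Init}
Sat(¬start ∧ send) = {Halt}
E[(¬start ∧ send) U start]: least fixpoint, start Z0 = Sat(start) = {Idle}, add states in Sat(¬start ∧ send) with some successor in Z. Z1 = {Idle, Halt}; fixed.
Sat(E[(¬start ∧ send) U start]) = {Idle, Halt}
Halt ∈ Sat(E[(¬start ∧ send) U start]) = {Idle, Halt}, so the formula holds at Halt.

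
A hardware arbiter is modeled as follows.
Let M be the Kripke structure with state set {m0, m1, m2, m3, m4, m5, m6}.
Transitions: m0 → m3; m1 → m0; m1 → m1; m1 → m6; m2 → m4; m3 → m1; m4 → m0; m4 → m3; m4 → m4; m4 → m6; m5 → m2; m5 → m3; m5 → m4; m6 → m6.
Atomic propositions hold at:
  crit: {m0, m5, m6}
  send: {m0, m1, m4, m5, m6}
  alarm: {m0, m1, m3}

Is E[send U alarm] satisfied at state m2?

E[send U alarm]: least fixpoint, start Z0 = Sat(alarm) = {m0, m1, m3}, add states in Sat(send) with some successor in Z. Z1 = {m0, m1, m3, m4, m5}; fixed.
Sat(E[send U alarm]) = {m0, m1, m3, m4, m5}
m2 ∉ Sat(E[send U alarm]) = {m0, m1, m3, m4, m5}, so the formula does not hold at m2.

No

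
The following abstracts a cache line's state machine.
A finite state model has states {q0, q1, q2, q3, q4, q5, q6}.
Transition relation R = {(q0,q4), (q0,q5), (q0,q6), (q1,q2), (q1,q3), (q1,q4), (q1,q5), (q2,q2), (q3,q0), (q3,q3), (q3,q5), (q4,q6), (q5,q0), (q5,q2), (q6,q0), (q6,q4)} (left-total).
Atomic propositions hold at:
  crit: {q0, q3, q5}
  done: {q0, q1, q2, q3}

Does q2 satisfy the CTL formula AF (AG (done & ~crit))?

Yes

Sat(~crit) = {q1, q2, q4, q6}
Sat(done & ~crit) = {q1, q2}
AG (done & ~crit): greatest fixpoint, start Z0 = {q1, q2}, keep only states in Sat with every successor in Z. Z1 = {q2}; fixed.
Sat(AG (done & ~crit)) = {q2}
AF (AG (done & ~crit)): least fixpoint, start Z0 = {q2}, add states with every successor in Z. Already a fixed point.
Sat(AF (AG (done & ~crit))) = {q2}
q2 ∈ Sat(AF (AG (done & ~crit))) = {q2}, so the formula holds at q2.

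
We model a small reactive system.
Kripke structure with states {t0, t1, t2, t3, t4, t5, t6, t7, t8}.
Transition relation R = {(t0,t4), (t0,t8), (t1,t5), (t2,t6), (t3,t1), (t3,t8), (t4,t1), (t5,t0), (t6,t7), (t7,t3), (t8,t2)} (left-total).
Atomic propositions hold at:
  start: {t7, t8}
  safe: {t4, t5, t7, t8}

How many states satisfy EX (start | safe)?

4

Sat(start | safe) = {t4, t5, t7, t8}
Sat(EX (start | safe)) = {s : some successor in {t4, t5, t7, t8}} = {t0, t1, t3, t6}
|Sat(EX (start | safe))| = |{t0, t1, t3, t6}| = 4.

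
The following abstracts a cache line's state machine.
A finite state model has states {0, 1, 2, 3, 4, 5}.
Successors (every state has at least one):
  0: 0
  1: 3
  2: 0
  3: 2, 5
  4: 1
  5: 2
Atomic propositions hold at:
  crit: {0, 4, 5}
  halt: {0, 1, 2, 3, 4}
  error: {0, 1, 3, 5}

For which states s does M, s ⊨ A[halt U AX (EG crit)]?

EG crit: greatest fixpoint, start Z0 = {0, 4, 5}, keep only states in Sat with some successor in Z. Z1 = {0}; fixed.
Sat(EG crit) = {0}
Sat(AX (EG crit)) = {s : every successor in {0}} = {0, 2}
A[halt U AX (EG crit)]: least fixpoint, start Z0 = Sat(AX (EG crit)) = {0, 2}, add states in Sat(halt) with every successor in Z. Already a fixed point.
Sat(A[halt U AX (EG crit)]) = {0, 2}

{0, 2}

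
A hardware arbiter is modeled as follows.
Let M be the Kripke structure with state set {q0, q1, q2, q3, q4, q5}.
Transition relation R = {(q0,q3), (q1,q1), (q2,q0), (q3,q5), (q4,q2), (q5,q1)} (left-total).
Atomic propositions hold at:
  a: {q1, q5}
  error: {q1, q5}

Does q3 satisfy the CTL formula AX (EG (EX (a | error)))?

Sat(a | error) = {q1, q5}
Sat(EX (a | error)) = {s : some successor in {q1, q5}} = {q1, q3, q5}
EG (EX (a | error)): greatest fixpoint, start Z0 = {q1, q3, q5}, keep only states in Sat with some successor in Z. Already a fixed point.
Sat(EG (EX (a | error))) = {q1, q3, q5}
Sat(AX (EG (EX (a | error)))) = {s : every successor in {q1, q3, q5}} = {q0, q1, q3, q5}
q3 ∈ Sat(AX (EG (EX (a | error)))) = {q0, q1, q3, q5}, so the formula holds at q3.

Yes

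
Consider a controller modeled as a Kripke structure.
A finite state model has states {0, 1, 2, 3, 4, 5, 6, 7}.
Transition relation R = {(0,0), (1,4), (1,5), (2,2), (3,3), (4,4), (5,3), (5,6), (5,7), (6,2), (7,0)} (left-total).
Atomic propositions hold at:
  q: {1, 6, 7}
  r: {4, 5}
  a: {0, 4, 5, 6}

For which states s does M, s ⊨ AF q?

{1, 6, 7}

AF q: least fixpoint, start Z0 = {1, 6, 7}, add states with every successor in Z. Already a fixed point.
Sat(AF q) = {1, 6, 7}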